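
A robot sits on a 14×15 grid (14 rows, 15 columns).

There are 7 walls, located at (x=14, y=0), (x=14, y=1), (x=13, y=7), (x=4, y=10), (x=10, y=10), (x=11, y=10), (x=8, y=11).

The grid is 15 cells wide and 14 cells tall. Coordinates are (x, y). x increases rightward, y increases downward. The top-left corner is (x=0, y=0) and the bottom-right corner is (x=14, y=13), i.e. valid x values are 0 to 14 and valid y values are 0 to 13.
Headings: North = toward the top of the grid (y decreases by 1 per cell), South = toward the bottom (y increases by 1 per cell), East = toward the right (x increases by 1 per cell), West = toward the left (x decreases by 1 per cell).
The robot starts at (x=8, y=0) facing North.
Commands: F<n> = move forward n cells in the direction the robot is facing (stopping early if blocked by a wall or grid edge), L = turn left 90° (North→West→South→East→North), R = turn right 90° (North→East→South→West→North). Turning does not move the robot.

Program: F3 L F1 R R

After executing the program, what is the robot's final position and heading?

Answer: Final position: (x=7, y=0), facing East

Derivation:
Start: (x=8, y=0), facing North
  F3: move forward 0/3 (blocked), now at (x=8, y=0)
  L: turn left, now facing West
  F1: move forward 1, now at (x=7, y=0)
  R: turn right, now facing North
  R: turn right, now facing East
Final: (x=7, y=0), facing East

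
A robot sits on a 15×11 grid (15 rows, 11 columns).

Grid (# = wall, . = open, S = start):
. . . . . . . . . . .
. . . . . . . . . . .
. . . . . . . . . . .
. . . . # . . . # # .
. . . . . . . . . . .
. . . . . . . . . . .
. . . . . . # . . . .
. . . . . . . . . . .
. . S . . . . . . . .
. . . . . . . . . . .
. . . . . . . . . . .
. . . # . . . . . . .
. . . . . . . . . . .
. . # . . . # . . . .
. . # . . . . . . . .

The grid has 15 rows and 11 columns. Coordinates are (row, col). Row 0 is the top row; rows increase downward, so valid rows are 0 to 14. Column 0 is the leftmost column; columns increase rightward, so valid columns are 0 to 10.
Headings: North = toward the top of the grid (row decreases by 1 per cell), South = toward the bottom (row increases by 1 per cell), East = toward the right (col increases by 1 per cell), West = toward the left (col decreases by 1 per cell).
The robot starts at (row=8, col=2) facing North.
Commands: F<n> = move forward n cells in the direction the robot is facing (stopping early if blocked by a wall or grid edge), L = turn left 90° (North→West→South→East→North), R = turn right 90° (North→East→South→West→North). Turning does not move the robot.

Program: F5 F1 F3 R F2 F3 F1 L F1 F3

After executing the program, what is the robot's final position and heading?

Answer: Final position: (row=0, col=8), facing North

Derivation:
Start: (row=8, col=2), facing North
  F5: move forward 5, now at (row=3, col=2)
  F1: move forward 1, now at (row=2, col=2)
  F3: move forward 2/3 (blocked), now at (row=0, col=2)
  R: turn right, now facing East
  F2: move forward 2, now at (row=0, col=4)
  F3: move forward 3, now at (row=0, col=7)
  F1: move forward 1, now at (row=0, col=8)
  L: turn left, now facing North
  F1: move forward 0/1 (blocked), now at (row=0, col=8)
  F3: move forward 0/3 (blocked), now at (row=0, col=8)
Final: (row=0, col=8), facing North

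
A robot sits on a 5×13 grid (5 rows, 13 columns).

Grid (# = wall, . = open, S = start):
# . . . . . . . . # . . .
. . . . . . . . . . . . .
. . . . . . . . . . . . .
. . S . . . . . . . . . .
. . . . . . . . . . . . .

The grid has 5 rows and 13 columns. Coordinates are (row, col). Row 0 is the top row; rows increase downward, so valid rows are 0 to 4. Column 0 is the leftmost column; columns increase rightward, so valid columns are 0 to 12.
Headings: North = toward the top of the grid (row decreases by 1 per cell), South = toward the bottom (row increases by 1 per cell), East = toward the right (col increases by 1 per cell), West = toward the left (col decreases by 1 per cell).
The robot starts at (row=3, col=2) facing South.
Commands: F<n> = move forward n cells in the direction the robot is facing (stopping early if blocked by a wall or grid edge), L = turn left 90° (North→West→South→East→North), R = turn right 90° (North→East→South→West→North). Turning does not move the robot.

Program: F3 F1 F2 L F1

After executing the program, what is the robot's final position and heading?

Start: (row=3, col=2), facing South
  F3: move forward 1/3 (blocked), now at (row=4, col=2)
  F1: move forward 0/1 (blocked), now at (row=4, col=2)
  F2: move forward 0/2 (blocked), now at (row=4, col=2)
  L: turn left, now facing East
  F1: move forward 1, now at (row=4, col=3)
Final: (row=4, col=3), facing East

Answer: Final position: (row=4, col=3), facing East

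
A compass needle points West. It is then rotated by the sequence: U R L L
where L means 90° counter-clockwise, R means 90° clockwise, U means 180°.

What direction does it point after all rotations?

Answer: Final heading: North

Derivation:
Start: West
  U (U-turn (180°)) -> East
  R (right (90° clockwise)) -> South
  L (left (90° counter-clockwise)) -> East
  L (left (90° counter-clockwise)) -> North
Final: North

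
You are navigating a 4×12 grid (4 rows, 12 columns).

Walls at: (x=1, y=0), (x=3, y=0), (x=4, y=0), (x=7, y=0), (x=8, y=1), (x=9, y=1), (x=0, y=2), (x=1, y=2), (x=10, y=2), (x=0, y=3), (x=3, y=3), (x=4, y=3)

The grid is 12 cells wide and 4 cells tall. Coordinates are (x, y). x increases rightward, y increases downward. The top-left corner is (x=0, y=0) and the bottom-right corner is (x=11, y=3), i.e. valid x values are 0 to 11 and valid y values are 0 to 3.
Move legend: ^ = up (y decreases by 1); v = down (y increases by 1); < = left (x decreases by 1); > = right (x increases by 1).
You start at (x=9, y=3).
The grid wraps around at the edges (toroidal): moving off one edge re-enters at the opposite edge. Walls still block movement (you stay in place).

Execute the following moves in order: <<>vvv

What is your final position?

Start: (x=9, y=3)
  < (left): (x=9, y=3) -> (x=8, y=3)
  < (left): (x=8, y=3) -> (x=7, y=3)
  > (right): (x=7, y=3) -> (x=8, y=3)
  v (down): (x=8, y=3) -> (x=8, y=0)
  v (down): blocked, stay at (x=8, y=0)
  v (down): blocked, stay at (x=8, y=0)
Final: (x=8, y=0)

Answer: Final position: (x=8, y=0)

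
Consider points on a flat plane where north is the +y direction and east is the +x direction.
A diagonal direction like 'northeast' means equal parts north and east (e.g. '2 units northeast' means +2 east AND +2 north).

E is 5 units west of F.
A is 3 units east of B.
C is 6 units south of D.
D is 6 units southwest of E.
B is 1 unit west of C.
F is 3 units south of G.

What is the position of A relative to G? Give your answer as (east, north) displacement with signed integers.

Place G at the origin (east=0, north=0).
  F is 3 units south of G: delta (east=+0, north=-3); F at (east=0, north=-3).
  E is 5 units west of F: delta (east=-5, north=+0); E at (east=-5, north=-3).
  D is 6 units southwest of E: delta (east=-6, north=-6); D at (east=-11, north=-9).
  C is 6 units south of D: delta (east=+0, north=-6); C at (east=-11, north=-15).
  B is 1 unit west of C: delta (east=-1, north=+0); B at (east=-12, north=-15).
  A is 3 units east of B: delta (east=+3, north=+0); A at (east=-9, north=-15).
Therefore A relative to G: (east=-9, north=-15).

Answer: A is at (east=-9, north=-15) relative to G.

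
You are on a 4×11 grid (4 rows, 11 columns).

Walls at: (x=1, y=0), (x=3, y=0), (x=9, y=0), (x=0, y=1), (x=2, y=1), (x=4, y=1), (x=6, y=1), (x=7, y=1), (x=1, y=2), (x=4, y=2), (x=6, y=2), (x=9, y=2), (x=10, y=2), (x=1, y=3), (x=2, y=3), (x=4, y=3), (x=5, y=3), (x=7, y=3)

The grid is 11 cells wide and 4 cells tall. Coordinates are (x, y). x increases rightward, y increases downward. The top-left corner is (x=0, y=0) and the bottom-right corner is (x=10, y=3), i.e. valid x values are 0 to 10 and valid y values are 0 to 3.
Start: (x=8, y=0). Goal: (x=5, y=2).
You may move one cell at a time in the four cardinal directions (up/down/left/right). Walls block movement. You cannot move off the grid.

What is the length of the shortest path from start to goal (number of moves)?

Answer: Shortest path length: 5

Derivation:
BFS from (x=8, y=0) until reaching (x=5, y=2):
  Distance 0: (x=8, y=0)
  Distance 1: (x=7, y=0), (x=8, y=1)
  Distance 2: (x=6, y=0), (x=9, y=1), (x=8, y=2)
  Distance 3: (x=5, y=0), (x=10, y=1), (x=7, y=2), (x=8, y=3)
  Distance 4: (x=4, y=0), (x=10, y=0), (x=5, y=1), (x=9, y=3)
  Distance 5: (x=5, y=2), (x=10, y=3)  <- goal reached here
One shortest path (5 moves): (x=8, y=0) -> (x=7, y=0) -> (x=6, y=0) -> (x=5, y=0) -> (x=5, y=1) -> (x=5, y=2)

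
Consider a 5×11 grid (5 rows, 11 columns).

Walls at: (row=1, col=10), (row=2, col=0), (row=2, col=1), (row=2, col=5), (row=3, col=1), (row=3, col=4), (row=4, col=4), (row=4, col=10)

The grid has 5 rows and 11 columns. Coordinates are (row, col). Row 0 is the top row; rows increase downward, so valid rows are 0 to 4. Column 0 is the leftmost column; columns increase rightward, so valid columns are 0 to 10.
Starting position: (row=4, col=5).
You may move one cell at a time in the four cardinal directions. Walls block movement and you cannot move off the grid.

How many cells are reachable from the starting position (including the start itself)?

BFS flood-fill from (row=4, col=5):
  Distance 0: (row=4, col=5)
  Distance 1: (row=3, col=5), (row=4, col=6)
  Distance 2: (row=3, col=6), (row=4, col=7)
  Distance 3: (row=2, col=6), (row=3, col=7), (row=4, col=8)
  Distance 4: (row=1, col=6), (row=2, col=7), (row=3, col=8), (row=4, col=9)
  Distance 5: (row=0, col=6), (row=1, col=5), (row=1, col=7), (row=2, col=8), (row=3, col=9)
  Distance 6: (row=0, col=5), (row=0, col=7), (row=1, col=4), (row=1, col=8), (row=2, col=9), (row=3, col=10)
  Distance 7: (row=0, col=4), (row=0, col=8), (row=1, col=3), (row=1, col=9), (row=2, col=4), (row=2, col=10)
  Distance 8: (row=0, col=3), (row=0, col=9), (row=1, col=2), (row=2, col=3)
  Distance 9: (row=0, col=2), (row=0, col=10), (row=1, col=1), (row=2, col=2), (row=3, col=3)
  Distance 10: (row=0, col=1), (row=1, col=0), (row=3, col=2), (row=4, col=3)
  Distance 11: (row=0, col=0), (row=4, col=2)
  Distance 12: (row=4, col=1)
  Distance 13: (row=4, col=0)
  Distance 14: (row=3, col=0)
Total reachable: 47 (grid has 47 open cells total)

Answer: Reachable cells: 47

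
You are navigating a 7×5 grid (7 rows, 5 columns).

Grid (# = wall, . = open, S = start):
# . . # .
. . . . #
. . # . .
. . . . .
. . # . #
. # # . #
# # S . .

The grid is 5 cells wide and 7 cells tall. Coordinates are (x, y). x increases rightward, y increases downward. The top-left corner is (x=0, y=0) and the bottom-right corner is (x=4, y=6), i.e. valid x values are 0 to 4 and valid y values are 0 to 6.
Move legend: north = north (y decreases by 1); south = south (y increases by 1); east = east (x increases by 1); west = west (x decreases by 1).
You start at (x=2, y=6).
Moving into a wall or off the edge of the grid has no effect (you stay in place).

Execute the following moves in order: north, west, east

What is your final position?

Start: (x=2, y=6)
  north (north): blocked, stay at (x=2, y=6)
  west (west): blocked, stay at (x=2, y=6)
  east (east): (x=2, y=6) -> (x=3, y=6)
Final: (x=3, y=6)

Answer: Final position: (x=3, y=6)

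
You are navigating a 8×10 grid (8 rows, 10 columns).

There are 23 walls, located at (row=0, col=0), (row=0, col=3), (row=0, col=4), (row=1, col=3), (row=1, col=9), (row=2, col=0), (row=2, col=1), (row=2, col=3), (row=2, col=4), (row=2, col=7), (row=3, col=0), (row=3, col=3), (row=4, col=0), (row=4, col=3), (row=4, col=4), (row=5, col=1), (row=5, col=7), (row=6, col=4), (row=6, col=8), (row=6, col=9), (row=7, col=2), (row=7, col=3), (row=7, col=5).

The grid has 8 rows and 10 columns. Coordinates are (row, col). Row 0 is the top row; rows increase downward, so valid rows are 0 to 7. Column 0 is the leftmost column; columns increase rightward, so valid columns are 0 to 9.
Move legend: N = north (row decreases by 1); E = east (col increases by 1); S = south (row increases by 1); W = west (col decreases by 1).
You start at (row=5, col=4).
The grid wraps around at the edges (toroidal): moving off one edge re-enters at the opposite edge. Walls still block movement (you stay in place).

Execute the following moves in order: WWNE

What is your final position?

Answer: Final position: (row=4, col=2)

Derivation:
Start: (row=5, col=4)
  W (west): (row=5, col=4) -> (row=5, col=3)
  W (west): (row=5, col=3) -> (row=5, col=2)
  N (north): (row=5, col=2) -> (row=4, col=2)
  E (east): blocked, stay at (row=4, col=2)
Final: (row=4, col=2)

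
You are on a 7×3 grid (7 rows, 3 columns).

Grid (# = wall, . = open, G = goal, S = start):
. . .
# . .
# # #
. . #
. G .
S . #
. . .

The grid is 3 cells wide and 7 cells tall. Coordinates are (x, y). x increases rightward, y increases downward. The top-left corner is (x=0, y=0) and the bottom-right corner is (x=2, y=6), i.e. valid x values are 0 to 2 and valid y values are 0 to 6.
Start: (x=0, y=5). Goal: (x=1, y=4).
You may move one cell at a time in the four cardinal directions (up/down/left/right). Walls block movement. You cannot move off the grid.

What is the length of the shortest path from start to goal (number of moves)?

BFS from (x=0, y=5) until reaching (x=1, y=4):
  Distance 0: (x=0, y=5)
  Distance 1: (x=0, y=4), (x=1, y=5), (x=0, y=6)
  Distance 2: (x=0, y=3), (x=1, y=4), (x=1, y=6)  <- goal reached here
One shortest path (2 moves): (x=0, y=5) -> (x=1, y=5) -> (x=1, y=4)

Answer: Shortest path length: 2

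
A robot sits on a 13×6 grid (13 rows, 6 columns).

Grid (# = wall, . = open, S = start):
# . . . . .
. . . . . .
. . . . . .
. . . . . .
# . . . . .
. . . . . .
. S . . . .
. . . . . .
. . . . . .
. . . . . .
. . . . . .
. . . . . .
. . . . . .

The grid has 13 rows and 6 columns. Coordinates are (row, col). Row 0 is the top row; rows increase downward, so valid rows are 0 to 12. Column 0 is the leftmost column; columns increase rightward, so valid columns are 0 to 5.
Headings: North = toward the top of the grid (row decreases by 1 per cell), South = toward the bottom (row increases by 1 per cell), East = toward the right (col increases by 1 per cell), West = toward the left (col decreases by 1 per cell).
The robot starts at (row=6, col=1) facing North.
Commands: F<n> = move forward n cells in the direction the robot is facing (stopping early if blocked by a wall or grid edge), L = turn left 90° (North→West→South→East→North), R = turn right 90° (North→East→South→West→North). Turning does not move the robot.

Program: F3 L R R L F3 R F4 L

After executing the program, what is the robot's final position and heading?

Start: (row=6, col=1), facing North
  F3: move forward 3, now at (row=3, col=1)
  L: turn left, now facing West
  R: turn right, now facing North
  R: turn right, now facing East
  L: turn left, now facing North
  F3: move forward 3, now at (row=0, col=1)
  R: turn right, now facing East
  F4: move forward 4, now at (row=0, col=5)
  L: turn left, now facing North
Final: (row=0, col=5), facing North

Answer: Final position: (row=0, col=5), facing North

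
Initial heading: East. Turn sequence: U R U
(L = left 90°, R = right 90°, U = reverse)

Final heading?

Start: East
  U (U-turn (180°)) -> West
  R (right (90° clockwise)) -> North
  U (U-turn (180°)) -> South
Final: South

Answer: Final heading: South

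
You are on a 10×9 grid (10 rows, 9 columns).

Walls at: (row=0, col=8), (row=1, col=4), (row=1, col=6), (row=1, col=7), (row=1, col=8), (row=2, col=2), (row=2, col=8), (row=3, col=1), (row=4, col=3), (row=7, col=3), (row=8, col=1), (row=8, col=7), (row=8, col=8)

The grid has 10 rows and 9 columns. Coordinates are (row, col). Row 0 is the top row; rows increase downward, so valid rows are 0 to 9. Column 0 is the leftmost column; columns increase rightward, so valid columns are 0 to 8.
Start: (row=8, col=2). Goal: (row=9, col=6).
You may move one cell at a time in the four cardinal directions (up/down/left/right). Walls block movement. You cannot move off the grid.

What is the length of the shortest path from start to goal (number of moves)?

Answer: Shortest path length: 5

Derivation:
BFS from (row=8, col=2) until reaching (row=9, col=6):
  Distance 0: (row=8, col=2)
  Distance 1: (row=7, col=2), (row=8, col=3), (row=9, col=2)
  Distance 2: (row=6, col=2), (row=7, col=1), (row=8, col=4), (row=9, col=1), (row=9, col=3)
  Distance 3: (row=5, col=2), (row=6, col=1), (row=6, col=3), (row=7, col=0), (row=7, col=4), (row=8, col=5), (row=9, col=0), (row=9, col=4)
  Distance 4: (row=4, col=2), (row=5, col=1), (row=5, col=3), (row=6, col=0), (row=6, col=4), (row=7, col=5), (row=8, col=0), (row=8, col=6), (row=9, col=5)
  Distance 5: (row=3, col=2), (row=4, col=1), (row=5, col=0), (row=5, col=4), (row=6, col=5), (row=7, col=6), (row=9, col=6)  <- goal reached here
One shortest path (5 moves): (row=8, col=2) -> (row=8, col=3) -> (row=8, col=4) -> (row=8, col=5) -> (row=8, col=6) -> (row=9, col=6)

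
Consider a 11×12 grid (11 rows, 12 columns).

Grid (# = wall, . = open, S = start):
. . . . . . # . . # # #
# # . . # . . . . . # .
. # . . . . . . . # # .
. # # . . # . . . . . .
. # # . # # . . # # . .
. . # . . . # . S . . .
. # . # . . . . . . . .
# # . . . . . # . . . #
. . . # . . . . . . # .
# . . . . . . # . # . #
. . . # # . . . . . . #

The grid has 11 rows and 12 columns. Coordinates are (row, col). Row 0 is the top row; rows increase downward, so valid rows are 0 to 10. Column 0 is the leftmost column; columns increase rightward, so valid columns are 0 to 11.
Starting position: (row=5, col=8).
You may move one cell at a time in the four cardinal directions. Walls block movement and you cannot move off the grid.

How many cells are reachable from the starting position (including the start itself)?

Answer: Reachable cells: 88

Derivation:
BFS flood-fill from (row=5, col=8):
  Distance 0: (row=5, col=8)
  Distance 1: (row=5, col=7), (row=5, col=9), (row=6, col=8)
  Distance 2: (row=4, col=7), (row=5, col=10), (row=6, col=7), (row=6, col=9), (row=7, col=8)
  Distance 3: (row=3, col=7), (row=4, col=6), (row=4, col=10), (row=5, col=11), (row=6, col=6), (row=6, col=10), (row=7, col=9), (row=8, col=8)
  Distance 4: (row=2, col=7), (row=3, col=6), (row=3, col=8), (row=3, col=10), (row=4, col=11), (row=6, col=5), (row=6, col=11), (row=7, col=6), (row=7, col=10), (row=8, col=7), (row=8, col=9), (row=9, col=8)
  Distance 5: (row=1, col=7), (row=2, col=6), (row=2, col=8), (row=3, col=9), (row=3, col=11), (row=5, col=5), (row=6, col=4), (row=7, col=5), (row=8, col=6), (row=10, col=8)
  Distance 6: (row=0, col=7), (row=1, col=6), (row=1, col=8), (row=2, col=5), (row=2, col=11), (row=5, col=4), (row=7, col=4), (row=8, col=5), (row=9, col=6), (row=10, col=7), (row=10, col=9)
  Distance 7: (row=0, col=8), (row=1, col=5), (row=1, col=9), (row=1, col=11), (row=2, col=4), (row=5, col=3), (row=7, col=3), (row=8, col=4), (row=9, col=5), (row=10, col=6), (row=10, col=10)
  Distance 8: (row=0, col=5), (row=2, col=3), (row=3, col=4), (row=4, col=3), (row=7, col=2), (row=9, col=4), (row=9, col=10), (row=10, col=5)
  Distance 9: (row=0, col=4), (row=1, col=3), (row=2, col=2), (row=3, col=3), (row=6, col=2), (row=8, col=2), (row=9, col=3)
  Distance 10: (row=0, col=3), (row=1, col=2), (row=8, col=1), (row=9, col=2)
  Distance 11: (row=0, col=2), (row=8, col=0), (row=9, col=1), (row=10, col=2)
  Distance 12: (row=0, col=1), (row=10, col=1)
  Distance 13: (row=0, col=0), (row=10, col=0)
Total reachable: 88 (grid has 95 open cells total)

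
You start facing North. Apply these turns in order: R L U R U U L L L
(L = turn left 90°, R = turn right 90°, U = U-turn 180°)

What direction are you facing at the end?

Start: North
  R (right (90° clockwise)) -> East
  L (left (90° counter-clockwise)) -> North
  U (U-turn (180°)) -> South
  R (right (90° clockwise)) -> West
  U (U-turn (180°)) -> East
  U (U-turn (180°)) -> West
  L (left (90° counter-clockwise)) -> South
  L (left (90° counter-clockwise)) -> East
  L (left (90° counter-clockwise)) -> North
Final: North

Answer: Final heading: North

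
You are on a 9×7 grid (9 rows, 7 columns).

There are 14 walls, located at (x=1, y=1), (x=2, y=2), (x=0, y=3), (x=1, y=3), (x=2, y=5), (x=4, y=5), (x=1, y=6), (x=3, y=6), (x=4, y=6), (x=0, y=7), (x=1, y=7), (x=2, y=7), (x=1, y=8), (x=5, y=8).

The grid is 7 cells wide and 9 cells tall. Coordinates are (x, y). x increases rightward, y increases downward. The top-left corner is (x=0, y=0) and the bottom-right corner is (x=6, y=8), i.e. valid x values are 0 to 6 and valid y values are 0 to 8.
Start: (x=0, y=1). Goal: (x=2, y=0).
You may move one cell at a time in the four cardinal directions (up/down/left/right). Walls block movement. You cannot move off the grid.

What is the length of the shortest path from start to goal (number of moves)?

BFS from (x=0, y=1) until reaching (x=2, y=0):
  Distance 0: (x=0, y=1)
  Distance 1: (x=0, y=0), (x=0, y=2)
  Distance 2: (x=1, y=0), (x=1, y=2)
  Distance 3: (x=2, y=0)  <- goal reached here
One shortest path (3 moves): (x=0, y=1) -> (x=0, y=0) -> (x=1, y=0) -> (x=2, y=0)

Answer: Shortest path length: 3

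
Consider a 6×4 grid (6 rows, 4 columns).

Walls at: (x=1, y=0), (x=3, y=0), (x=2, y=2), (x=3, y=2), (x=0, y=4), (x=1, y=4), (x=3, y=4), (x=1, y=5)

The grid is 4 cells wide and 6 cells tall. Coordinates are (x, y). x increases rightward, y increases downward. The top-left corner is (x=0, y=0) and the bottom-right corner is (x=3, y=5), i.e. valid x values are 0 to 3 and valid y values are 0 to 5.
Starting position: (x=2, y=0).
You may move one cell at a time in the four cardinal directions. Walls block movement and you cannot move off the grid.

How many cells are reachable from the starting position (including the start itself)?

BFS flood-fill from (x=2, y=0):
  Distance 0: (x=2, y=0)
  Distance 1: (x=2, y=1)
  Distance 2: (x=1, y=1), (x=3, y=1)
  Distance 3: (x=0, y=1), (x=1, y=2)
  Distance 4: (x=0, y=0), (x=0, y=2), (x=1, y=3)
  Distance 5: (x=0, y=3), (x=2, y=3)
  Distance 6: (x=3, y=3), (x=2, y=4)
  Distance 7: (x=2, y=5)
  Distance 8: (x=3, y=5)
Total reachable: 15 (grid has 16 open cells total)

Answer: Reachable cells: 15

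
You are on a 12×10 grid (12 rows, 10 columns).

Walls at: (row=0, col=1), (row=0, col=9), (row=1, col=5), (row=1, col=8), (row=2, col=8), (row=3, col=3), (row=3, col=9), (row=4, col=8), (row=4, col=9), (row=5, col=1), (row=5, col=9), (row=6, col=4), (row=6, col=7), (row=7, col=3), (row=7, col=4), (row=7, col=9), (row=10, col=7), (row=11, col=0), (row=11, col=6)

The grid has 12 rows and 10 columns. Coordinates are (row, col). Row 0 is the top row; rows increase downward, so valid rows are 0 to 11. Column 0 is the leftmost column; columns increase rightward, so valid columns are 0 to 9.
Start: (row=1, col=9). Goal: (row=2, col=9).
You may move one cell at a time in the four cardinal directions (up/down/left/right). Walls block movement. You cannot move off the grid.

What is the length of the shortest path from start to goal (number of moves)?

BFS from (row=1, col=9) until reaching (row=2, col=9):
  Distance 0: (row=1, col=9)
  Distance 1: (row=2, col=9)  <- goal reached here
One shortest path (1 moves): (row=1, col=9) -> (row=2, col=9)

Answer: Shortest path length: 1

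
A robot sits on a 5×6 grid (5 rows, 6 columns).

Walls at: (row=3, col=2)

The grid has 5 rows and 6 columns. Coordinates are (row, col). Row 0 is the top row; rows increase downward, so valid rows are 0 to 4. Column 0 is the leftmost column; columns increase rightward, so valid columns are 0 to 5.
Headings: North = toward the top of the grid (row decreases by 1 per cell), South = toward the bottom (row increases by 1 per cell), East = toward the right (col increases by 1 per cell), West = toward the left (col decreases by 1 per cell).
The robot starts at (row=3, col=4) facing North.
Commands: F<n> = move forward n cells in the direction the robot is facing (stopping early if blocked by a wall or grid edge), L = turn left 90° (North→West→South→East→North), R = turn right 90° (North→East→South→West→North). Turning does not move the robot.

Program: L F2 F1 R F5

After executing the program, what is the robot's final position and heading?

Answer: Final position: (row=0, col=3), facing North

Derivation:
Start: (row=3, col=4), facing North
  L: turn left, now facing West
  F2: move forward 1/2 (blocked), now at (row=3, col=3)
  F1: move forward 0/1 (blocked), now at (row=3, col=3)
  R: turn right, now facing North
  F5: move forward 3/5 (blocked), now at (row=0, col=3)
Final: (row=0, col=3), facing North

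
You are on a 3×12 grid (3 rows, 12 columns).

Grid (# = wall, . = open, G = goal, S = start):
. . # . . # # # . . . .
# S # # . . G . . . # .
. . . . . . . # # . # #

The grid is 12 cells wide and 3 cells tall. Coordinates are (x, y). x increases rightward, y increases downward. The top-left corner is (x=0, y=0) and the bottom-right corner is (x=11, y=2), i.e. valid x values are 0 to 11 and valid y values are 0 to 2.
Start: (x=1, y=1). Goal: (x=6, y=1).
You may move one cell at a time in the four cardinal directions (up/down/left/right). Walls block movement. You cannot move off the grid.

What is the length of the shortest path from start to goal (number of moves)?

Answer: Shortest path length: 7

Derivation:
BFS from (x=1, y=1) until reaching (x=6, y=1):
  Distance 0: (x=1, y=1)
  Distance 1: (x=1, y=0), (x=1, y=2)
  Distance 2: (x=0, y=0), (x=0, y=2), (x=2, y=2)
  Distance 3: (x=3, y=2)
  Distance 4: (x=4, y=2)
  Distance 5: (x=4, y=1), (x=5, y=2)
  Distance 6: (x=4, y=0), (x=5, y=1), (x=6, y=2)
  Distance 7: (x=3, y=0), (x=6, y=1)  <- goal reached here
One shortest path (7 moves): (x=1, y=1) -> (x=1, y=2) -> (x=2, y=2) -> (x=3, y=2) -> (x=4, y=2) -> (x=5, y=2) -> (x=6, y=2) -> (x=6, y=1)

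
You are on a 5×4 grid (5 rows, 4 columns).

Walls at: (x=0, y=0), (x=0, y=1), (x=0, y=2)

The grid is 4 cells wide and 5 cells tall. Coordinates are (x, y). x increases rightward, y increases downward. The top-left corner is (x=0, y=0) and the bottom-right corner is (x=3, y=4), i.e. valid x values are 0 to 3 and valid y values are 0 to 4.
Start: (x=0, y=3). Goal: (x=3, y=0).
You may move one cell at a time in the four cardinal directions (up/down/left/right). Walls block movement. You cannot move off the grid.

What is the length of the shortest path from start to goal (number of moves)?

BFS from (x=0, y=3) until reaching (x=3, y=0):
  Distance 0: (x=0, y=3)
  Distance 1: (x=1, y=3), (x=0, y=4)
  Distance 2: (x=1, y=2), (x=2, y=3), (x=1, y=4)
  Distance 3: (x=1, y=1), (x=2, y=2), (x=3, y=3), (x=2, y=4)
  Distance 4: (x=1, y=0), (x=2, y=1), (x=3, y=2), (x=3, y=4)
  Distance 5: (x=2, y=0), (x=3, y=1)
  Distance 6: (x=3, y=0)  <- goal reached here
One shortest path (6 moves): (x=0, y=3) -> (x=1, y=3) -> (x=2, y=3) -> (x=3, y=3) -> (x=3, y=2) -> (x=3, y=1) -> (x=3, y=0)

Answer: Shortest path length: 6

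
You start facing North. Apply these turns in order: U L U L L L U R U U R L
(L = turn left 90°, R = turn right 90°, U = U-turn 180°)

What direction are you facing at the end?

Start: North
  U (U-turn (180°)) -> South
  L (left (90° counter-clockwise)) -> East
  U (U-turn (180°)) -> West
  L (left (90° counter-clockwise)) -> South
  L (left (90° counter-clockwise)) -> East
  L (left (90° counter-clockwise)) -> North
  U (U-turn (180°)) -> South
  R (right (90° clockwise)) -> West
  U (U-turn (180°)) -> East
  U (U-turn (180°)) -> West
  R (right (90° clockwise)) -> North
  L (left (90° counter-clockwise)) -> West
Final: West

Answer: Final heading: West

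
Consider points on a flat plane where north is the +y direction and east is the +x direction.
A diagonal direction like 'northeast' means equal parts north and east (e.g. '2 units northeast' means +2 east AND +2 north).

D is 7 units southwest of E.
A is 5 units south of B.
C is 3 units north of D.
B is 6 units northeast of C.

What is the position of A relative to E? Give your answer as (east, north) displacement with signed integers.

Answer: A is at (east=-1, north=-3) relative to E.

Derivation:
Place E at the origin (east=0, north=0).
  D is 7 units southwest of E: delta (east=-7, north=-7); D at (east=-7, north=-7).
  C is 3 units north of D: delta (east=+0, north=+3); C at (east=-7, north=-4).
  B is 6 units northeast of C: delta (east=+6, north=+6); B at (east=-1, north=2).
  A is 5 units south of B: delta (east=+0, north=-5); A at (east=-1, north=-3).
Therefore A relative to E: (east=-1, north=-3).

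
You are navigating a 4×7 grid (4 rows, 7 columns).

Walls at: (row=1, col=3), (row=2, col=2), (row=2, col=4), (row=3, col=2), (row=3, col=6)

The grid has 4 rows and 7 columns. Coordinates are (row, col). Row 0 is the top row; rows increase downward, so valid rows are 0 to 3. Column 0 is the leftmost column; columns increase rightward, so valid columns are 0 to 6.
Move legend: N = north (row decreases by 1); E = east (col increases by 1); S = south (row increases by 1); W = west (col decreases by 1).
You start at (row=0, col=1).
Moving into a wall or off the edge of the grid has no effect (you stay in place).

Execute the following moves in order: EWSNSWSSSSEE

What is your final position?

Start: (row=0, col=1)
  E (east): (row=0, col=1) -> (row=0, col=2)
  W (west): (row=0, col=2) -> (row=0, col=1)
  S (south): (row=0, col=1) -> (row=1, col=1)
  N (north): (row=1, col=1) -> (row=0, col=1)
  S (south): (row=0, col=1) -> (row=1, col=1)
  W (west): (row=1, col=1) -> (row=1, col=0)
  S (south): (row=1, col=0) -> (row=2, col=0)
  S (south): (row=2, col=0) -> (row=3, col=0)
  S (south): blocked, stay at (row=3, col=0)
  S (south): blocked, stay at (row=3, col=0)
  E (east): (row=3, col=0) -> (row=3, col=1)
  E (east): blocked, stay at (row=3, col=1)
Final: (row=3, col=1)

Answer: Final position: (row=3, col=1)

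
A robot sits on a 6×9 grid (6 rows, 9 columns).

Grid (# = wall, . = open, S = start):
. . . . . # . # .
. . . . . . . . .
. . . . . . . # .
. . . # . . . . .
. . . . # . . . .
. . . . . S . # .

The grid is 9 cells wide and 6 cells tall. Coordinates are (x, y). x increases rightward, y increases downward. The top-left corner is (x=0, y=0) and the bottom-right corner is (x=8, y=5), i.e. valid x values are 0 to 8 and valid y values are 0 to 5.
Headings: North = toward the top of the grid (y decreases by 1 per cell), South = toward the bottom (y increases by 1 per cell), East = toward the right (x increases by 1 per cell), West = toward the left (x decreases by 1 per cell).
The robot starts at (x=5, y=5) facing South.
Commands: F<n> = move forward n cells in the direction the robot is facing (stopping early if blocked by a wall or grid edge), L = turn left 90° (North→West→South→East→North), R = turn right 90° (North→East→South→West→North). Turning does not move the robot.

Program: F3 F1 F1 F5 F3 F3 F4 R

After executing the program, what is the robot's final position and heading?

Answer: Final position: (x=5, y=5), facing West

Derivation:
Start: (x=5, y=5), facing South
  F3: move forward 0/3 (blocked), now at (x=5, y=5)
  F1: move forward 0/1 (blocked), now at (x=5, y=5)
  F1: move forward 0/1 (blocked), now at (x=5, y=5)
  F5: move forward 0/5 (blocked), now at (x=5, y=5)
  F3: move forward 0/3 (blocked), now at (x=5, y=5)
  F3: move forward 0/3 (blocked), now at (x=5, y=5)
  F4: move forward 0/4 (blocked), now at (x=5, y=5)
  R: turn right, now facing West
Final: (x=5, y=5), facing West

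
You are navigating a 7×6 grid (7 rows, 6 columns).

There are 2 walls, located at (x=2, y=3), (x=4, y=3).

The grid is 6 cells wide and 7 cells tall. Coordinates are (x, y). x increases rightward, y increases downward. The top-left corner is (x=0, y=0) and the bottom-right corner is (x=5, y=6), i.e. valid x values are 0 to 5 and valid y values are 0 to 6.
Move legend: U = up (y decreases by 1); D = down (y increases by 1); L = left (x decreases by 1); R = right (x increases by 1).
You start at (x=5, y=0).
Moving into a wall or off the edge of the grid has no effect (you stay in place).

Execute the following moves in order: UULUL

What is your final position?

Start: (x=5, y=0)
  U (up): blocked, stay at (x=5, y=0)
  U (up): blocked, stay at (x=5, y=0)
  L (left): (x=5, y=0) -> (x=4, y=0)
  U (up): blocked, stay at (x=4, y=0)
  L (left): (x=4, y=0) -> (x=3, y=0)
Final: (x=3, y=0)

Answer: Final position: (x=3, y=0)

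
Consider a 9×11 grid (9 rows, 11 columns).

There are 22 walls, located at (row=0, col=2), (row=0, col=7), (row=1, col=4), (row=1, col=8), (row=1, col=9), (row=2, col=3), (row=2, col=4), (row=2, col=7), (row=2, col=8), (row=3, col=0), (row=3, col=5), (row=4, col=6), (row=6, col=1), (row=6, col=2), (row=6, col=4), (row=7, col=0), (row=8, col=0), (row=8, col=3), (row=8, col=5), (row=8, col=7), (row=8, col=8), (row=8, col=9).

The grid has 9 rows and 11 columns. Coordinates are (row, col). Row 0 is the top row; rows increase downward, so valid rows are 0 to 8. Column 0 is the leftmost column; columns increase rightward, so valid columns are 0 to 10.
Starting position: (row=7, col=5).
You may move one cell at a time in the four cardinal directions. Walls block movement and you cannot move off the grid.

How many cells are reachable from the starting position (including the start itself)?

BFS flood-fill from (row=7, col=5):
  Distance 0: (row=7, col=5)
  Distance 1: (row=6, col=5), (row=7, col=4), (row=7, col=6)
  Distance 2: (row=5, col=5), (row=6, col=6), (row=7, col=3), (row=7, col=7), (row=8, col=4), (row=8, col=6)
  Distance 3: (row=4, col=5), (row=5, col=4), (row=5, col=6), (row=6, col=3), (row=6, col=7), (row=7, col=2), (row=7, col=8)
  Distance 4: (row=4, col=4), (row=5, col=3), (row=5, col=7), (row=6, col=8), (row=7, col=1), (row=7, col=9), (row=8, col=2)
  Distance 5: (row=3, col=4), (row=4, col=3), (row=4, col=7), (row=5, col=2), (row=5, col=8), (row=6, col=9), (row=7, col=10), (row=8, col=1)
  Distance 6: (row=3, col=3), (row=3, col=7), (row=4, col=2), (row=4, col=8), (row=5, col=1), (row=5, col=9), (row=6, col=10), (row=8, col=10)
  Distance 7: (row=3, col=2), (row=3, col=6), (row=3, col=8), (row=4, col=1), (row=4, col=9), (row=5, col=0), (row=5, col=10)
  Distance 8: (row=2, col=2), (row=2, col=6), (row=3, col=1), (row=3, col=9), (row=4, col=0), (row=4, col=10), (row=6, col=0)
  Distance 9: (row=1, col=2), (row=1, col=6), (row=2, col=1), (row=2, col=5), (row=2, col=9), (row=3, col=10)
  Distance 10: (row=0, col=6), (row=1, col=1), (row=1, col=3), (row=1, col=5), (row=1, col=7), (row=2, col=0), (row=2, col=10)
  Distance 11: (row=0, col=1), (row=0, col=3), (row=0, col=5), (row=1, col=0), (row=1, col=10)
  Distance 12: (row=0, col=0), (row=0, col=4), (row=0, col=10)
  Distance 13: (row=0, col=9)
  Distance 14: (row=0, col=8)
Total reachable: 77 (grid has 77 open cells total)

Answer: Reachable cells: 77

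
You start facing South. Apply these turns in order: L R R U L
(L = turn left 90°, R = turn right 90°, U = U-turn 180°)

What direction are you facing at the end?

Answer: Final heading: North

Derivation:
Start: South
  L (left (90° counter-clockwise)) -> East
  R (right (90° clockwise)) -> South
  R (right (90° clockwise)) -> West
  U (U-turn (180°)) -> East
  L (left (90° counter-clockwise)) -> North
Final: North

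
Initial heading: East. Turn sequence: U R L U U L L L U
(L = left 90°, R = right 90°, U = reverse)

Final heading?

Answer: Final heading: South

Derivation:
Start: East
  U (U-turn (180°)) -> West
  R (right (90° clockwise)) -> North
  L (left (90° counter-clockwise)) -> West
  U (U-turn (180°)) -> East
  U (U-turn (180°)) -> West
  L (left (90° counter-clockwise)) -> South
  L (left (90° counter-clockwise)) -> East
  L (left (90° counter-clockwise)) -> North
  U (U-turn (180°)) -> South
Final: South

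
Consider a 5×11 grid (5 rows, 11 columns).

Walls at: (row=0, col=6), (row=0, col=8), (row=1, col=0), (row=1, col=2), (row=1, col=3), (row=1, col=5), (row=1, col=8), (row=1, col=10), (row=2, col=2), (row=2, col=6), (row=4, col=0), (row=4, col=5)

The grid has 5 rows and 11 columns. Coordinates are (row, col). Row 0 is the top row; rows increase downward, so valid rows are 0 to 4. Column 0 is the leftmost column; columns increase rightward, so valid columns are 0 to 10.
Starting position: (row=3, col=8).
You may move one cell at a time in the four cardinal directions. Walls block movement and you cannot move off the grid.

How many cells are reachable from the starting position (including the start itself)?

BFS flood-fill from (row=3, col=8):
  Distance 0: (row=3, col=8)
  Distance 1: (row=2, col=8), (row=3, col=7), (row=3, col=9), (row=4, col=8)
  Distance 2: (row=2, col=7), (row=2, col=9), (row=3, col=6), (row=3, col=10), (row=4, col=7), (row=4, col=9)
  Distance 3: (row=1, col=7), (row=1, col=9), (row=2, col=10), (row=3, col=5), (row=4, col=6), (row=4, col=10)
  Distance 4: (row=0, col=7), (row=0, col=9), (row=1, col=6), (row=2, col=5), (row=3, col=4)
  Distance 5: (row=0, col=10), (row=2, col=4), (row=3, col=3), (row=4, col=4)
  Distance 6: (row=1, col=4), (row=2, col=3), (row=3, col=2), (row=4, col=3)
  Distance 7: (row=0, col=4), (row=3, col=1), (row=4, col=2)
  Distance 8: (row=0, col=3), (row=0, col=5), (row=2, col=1), (row=3, col=0), (row=4, col=1)
  Distance 9: (row=0, col=2), (row=1, col=1), (row=2, col=0)
  Distance 10: (row=0, col=1)
  Distance 11: (row=0, col=0)
Total reachable: 43 (grid has 43 open cells total)

Answer: Reachable cells: 43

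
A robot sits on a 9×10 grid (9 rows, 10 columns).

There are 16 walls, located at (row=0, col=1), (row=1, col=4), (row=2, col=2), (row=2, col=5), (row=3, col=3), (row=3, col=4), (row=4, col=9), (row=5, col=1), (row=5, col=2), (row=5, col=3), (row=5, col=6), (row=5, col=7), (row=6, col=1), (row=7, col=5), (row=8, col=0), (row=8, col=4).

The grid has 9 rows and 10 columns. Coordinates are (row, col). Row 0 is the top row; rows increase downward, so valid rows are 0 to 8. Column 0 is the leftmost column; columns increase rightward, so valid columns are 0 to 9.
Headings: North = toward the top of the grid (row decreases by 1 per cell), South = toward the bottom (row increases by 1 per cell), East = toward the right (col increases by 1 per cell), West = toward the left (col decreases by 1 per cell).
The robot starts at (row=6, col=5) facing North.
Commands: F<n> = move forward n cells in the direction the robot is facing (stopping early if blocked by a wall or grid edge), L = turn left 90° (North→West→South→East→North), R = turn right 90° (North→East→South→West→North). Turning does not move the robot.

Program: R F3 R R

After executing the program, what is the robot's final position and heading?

Start: (row=6, col=5), facing North
  R: turn right, now facing East
  F3: move forward 3, now at (row=6, col=8)
  R: turn right, now facing South
  R: turn right, now facing West
Final: (row=6, col=8), facing West

Answer: Final position: (row=6, col=8), facing West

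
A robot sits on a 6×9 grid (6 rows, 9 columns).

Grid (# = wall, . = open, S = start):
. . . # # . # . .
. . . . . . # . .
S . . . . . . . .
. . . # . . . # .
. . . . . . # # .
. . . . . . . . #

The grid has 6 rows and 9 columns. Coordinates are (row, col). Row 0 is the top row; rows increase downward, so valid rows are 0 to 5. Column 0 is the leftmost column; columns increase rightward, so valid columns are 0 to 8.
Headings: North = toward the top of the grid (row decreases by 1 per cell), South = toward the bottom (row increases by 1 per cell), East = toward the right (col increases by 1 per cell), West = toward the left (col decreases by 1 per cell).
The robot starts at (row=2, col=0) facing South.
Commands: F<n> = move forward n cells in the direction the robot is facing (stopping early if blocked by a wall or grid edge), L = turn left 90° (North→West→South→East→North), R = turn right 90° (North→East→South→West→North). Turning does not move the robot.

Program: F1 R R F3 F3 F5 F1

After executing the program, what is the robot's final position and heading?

Start: (row=2, col=0), facing South
  F1: move forward 1, now at (row=3, col=0)
  R: turn right, now facing West
  R: turn right, now facing North
  F3: move forward 3, now at (row=0, col=0)
  F3: move forward 0/3 (blocked), now at (row=0, col=0)
  F5: move forward 0/5 (blocked), now at (row=0, col=0)
  F1: move forward 0/1 (blocked), now at (row=0, col=0)
Final: (row=0, col=0), facing North

Answer: Final position: (row=0, col=0), facing North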